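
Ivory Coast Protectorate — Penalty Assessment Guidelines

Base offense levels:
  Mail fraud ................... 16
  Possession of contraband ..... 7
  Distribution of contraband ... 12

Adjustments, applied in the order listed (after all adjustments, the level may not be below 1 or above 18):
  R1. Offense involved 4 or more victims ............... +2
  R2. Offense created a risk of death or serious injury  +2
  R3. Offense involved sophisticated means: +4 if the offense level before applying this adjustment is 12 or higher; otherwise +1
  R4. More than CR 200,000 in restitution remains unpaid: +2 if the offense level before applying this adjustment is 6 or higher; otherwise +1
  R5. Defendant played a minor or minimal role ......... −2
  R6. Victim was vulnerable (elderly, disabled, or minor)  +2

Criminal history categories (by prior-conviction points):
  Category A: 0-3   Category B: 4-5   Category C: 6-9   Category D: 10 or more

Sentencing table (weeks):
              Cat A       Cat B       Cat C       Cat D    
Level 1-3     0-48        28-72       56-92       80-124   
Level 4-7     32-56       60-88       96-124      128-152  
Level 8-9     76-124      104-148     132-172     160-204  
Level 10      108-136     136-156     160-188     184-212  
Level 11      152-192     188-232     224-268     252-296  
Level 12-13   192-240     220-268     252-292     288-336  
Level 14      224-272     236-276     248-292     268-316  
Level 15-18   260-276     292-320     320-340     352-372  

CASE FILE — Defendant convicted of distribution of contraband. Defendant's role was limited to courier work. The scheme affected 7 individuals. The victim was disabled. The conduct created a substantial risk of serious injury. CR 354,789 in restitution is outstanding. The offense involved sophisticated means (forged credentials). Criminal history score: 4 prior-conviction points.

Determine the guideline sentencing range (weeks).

Base offense level for distribution of contraband: 12.
R1 applies: 12 + 2 = 14.
R2 applies: 14 + 2 = 16.
R3 applies (level before this adjustment is 16 ≥ 12, so +4): 16 + 4 = 20.
R4 applies (level before this adjustment is 20 ≥ 6, so +2): 20 + 2 = 22.
R5 applies: 22 − 2 = 20.
R6 applies: 20 + 2 = 22.
Level 22 exceeds the maximum of 18; capped at 18.
Final offense level: 18.
Criminal history: 4 prior points → Category B (4-5).
Level 18 falls in the 15-18 band.
Grid: Level 15-18 × Category B = 292-320 weeks.

292-320 weeks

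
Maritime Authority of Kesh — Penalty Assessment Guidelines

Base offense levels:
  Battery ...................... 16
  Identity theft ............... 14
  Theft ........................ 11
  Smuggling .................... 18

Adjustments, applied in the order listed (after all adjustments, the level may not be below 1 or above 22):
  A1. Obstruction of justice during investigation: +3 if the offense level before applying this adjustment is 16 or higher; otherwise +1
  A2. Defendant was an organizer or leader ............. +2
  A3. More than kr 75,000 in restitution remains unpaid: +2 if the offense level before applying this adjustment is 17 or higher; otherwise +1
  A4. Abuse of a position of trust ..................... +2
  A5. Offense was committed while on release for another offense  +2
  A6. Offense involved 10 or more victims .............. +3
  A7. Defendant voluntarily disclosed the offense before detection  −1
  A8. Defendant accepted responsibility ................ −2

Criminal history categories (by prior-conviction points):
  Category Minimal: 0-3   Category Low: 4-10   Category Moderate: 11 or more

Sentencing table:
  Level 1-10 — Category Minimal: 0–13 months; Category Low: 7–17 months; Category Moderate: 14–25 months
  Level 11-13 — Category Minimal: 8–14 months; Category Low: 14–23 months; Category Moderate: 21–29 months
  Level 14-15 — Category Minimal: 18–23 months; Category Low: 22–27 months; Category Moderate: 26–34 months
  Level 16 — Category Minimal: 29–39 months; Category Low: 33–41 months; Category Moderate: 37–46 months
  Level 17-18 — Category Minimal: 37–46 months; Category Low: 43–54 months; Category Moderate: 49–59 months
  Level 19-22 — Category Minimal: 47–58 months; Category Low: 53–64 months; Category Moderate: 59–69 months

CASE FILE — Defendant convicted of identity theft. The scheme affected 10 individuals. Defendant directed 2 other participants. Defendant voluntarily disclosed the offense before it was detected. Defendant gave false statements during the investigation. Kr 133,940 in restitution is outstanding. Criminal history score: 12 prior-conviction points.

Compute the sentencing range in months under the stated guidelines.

59-69 months

Base offense level for identity theft: 14.
A1 applies (level before this adjustment is 14 < 16, so +1): 14 + 1 = 15.
A2 applies: 15 + 2 = 17.
A3 applies (level before this adjustment is 17 ≥ 17, so +2): 17 + 2 = 19.
A4 does not apply.
A5 does not apply.
A6 applies: 19 + 3 = 22.
A7 applies: 22 − 1 = 21.
A8 does not apply.
Final offense level: 21.
Criminal history: 12 prior points → Category Moderate (11+).
Level 21 falls in the 19-22 band.
Grid: Level 19-22 × Category Moderate = 59-69 months.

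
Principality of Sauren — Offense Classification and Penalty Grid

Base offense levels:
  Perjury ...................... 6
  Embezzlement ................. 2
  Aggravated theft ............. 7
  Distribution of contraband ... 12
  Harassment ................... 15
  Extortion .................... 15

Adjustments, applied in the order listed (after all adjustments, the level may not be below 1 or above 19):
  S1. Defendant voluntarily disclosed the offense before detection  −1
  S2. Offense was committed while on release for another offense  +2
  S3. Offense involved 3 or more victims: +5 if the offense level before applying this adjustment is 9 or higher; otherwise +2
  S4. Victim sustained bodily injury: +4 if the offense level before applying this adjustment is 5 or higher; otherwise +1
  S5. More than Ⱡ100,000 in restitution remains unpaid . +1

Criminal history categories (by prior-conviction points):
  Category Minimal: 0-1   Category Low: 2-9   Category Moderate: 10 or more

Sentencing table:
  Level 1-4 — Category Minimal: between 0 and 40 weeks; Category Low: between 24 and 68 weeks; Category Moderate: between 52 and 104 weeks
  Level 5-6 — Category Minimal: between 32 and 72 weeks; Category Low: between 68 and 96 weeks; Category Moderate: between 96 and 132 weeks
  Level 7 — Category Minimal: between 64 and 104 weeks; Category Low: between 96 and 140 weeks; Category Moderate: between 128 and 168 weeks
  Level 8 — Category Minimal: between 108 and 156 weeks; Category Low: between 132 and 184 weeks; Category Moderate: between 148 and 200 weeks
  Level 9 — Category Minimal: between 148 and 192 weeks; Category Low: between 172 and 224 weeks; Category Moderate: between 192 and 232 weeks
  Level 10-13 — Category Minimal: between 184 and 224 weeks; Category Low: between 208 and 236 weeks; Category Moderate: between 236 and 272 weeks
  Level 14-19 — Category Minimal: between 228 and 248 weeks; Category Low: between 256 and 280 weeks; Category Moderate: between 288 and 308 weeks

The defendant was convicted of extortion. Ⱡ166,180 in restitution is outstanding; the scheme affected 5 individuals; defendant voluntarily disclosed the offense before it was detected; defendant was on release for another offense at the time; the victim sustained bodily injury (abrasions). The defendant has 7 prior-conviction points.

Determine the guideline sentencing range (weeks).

Base offense level for extortion: 15.
S1 applies: 15 − 1 = 14.
S2 applies: 14 + 2 = 16.
S3 applies (level before this adjustment is 16 ≥ 9, so +5): 16 + 5 = 21.
S4 applies (level before this adjustment is 21 ≥ 5, so +4): 21 + 4 = 25.
S5 applies: 25 + 1 = 26.
Level 26 exceeds the maximum of 19; capped at 19.
Final offense level: 19.
Criminal history: 7 prior points → Category Low (2-9).
Level 19 falls in the 14-19 band.
Grid: Level 14-19 × Category Low = 256-280 weeks.

256-280 weeks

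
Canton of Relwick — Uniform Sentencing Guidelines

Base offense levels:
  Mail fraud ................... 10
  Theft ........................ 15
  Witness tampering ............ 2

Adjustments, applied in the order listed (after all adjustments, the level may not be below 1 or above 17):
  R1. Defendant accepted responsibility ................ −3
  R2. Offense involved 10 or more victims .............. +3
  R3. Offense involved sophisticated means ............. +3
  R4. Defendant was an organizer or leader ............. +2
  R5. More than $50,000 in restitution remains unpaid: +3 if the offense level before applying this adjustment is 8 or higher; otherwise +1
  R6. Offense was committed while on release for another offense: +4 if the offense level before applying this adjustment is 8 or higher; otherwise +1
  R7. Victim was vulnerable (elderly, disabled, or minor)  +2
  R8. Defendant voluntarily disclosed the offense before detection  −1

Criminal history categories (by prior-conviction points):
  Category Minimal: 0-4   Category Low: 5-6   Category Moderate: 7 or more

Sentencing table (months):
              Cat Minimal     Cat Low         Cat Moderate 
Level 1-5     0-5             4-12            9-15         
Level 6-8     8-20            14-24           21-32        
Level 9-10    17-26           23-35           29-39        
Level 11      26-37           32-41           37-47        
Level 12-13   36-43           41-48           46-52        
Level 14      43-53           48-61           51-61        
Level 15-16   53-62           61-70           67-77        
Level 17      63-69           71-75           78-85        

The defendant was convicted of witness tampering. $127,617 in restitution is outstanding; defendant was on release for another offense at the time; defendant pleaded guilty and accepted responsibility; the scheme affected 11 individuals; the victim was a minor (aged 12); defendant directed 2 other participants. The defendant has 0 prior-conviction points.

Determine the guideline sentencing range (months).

Base offense level for witness tampering: 2.
R1 applies: 2 − 3 = -1.
R2 applies: -1 + 3 = 2.
R3 does not apply.
R4 applies: 2 + 2 = 4.
R5 applies (level before this adjustment is 4 < 8, so +1): 4 + 1 = 5.
R6 applies (level before this adjustment is 5 < 8, so +1): 5 + 1 = 6.
R7 applies: 6 + 2 = 8.
Final offense level: 8.
Criminal history: 0 prior points → Category Minimal (0-4).
Level 8 falls in the 6-8 band.
Grid: Level 6-8 × Category Minimal = 8-20 months.

8-20 months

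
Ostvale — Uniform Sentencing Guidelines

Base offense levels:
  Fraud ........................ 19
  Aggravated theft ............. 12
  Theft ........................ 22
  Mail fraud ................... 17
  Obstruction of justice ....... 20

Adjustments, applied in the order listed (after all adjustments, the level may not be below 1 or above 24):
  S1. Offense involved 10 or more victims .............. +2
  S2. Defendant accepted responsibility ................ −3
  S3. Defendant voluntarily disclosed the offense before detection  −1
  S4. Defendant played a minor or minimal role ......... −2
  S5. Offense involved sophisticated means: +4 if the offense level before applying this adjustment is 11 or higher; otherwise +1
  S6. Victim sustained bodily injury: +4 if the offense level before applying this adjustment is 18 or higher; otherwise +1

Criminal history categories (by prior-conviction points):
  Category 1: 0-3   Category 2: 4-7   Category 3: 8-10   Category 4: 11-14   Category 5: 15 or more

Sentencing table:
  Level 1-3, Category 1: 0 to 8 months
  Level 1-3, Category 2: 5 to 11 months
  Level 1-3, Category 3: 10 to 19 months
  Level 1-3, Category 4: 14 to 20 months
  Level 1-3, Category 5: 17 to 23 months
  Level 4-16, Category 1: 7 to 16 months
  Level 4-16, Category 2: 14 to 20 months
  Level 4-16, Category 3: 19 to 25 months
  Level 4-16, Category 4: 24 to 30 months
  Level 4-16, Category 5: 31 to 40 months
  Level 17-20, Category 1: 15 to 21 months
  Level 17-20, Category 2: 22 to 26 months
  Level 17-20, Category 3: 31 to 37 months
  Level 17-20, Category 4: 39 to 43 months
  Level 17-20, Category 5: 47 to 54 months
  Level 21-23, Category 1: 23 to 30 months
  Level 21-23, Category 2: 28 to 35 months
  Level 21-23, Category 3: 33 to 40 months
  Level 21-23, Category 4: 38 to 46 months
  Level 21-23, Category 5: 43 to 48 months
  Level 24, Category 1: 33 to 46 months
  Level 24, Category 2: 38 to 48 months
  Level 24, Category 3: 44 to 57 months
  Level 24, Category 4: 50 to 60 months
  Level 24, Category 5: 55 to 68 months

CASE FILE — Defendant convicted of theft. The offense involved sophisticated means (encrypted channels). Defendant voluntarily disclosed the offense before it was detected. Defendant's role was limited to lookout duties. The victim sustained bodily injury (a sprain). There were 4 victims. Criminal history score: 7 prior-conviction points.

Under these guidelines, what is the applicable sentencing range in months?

38-48 months

Base offense level for theft: 22.
S2 does not apply.
S3 applies: 22 − 1 = 21.
S4 applies: 21 − 2 = 19.
S5 applies (level before this adjustment is 19 ≥ 11, so +4): 19 + 4 = 23.
S6 applies (level before this adjustment is 23 ≥ 18, so +4): 23 + 4 = 27.
Level 27 exceeds the maximum of 24; capped at 24.
Final offense level: 24.
Criminal history: 7 prior points → Category 2 (4-7).
Level 24 falls in the 24 band.
Grid: Level 24 × Category 2 = 38-48 months.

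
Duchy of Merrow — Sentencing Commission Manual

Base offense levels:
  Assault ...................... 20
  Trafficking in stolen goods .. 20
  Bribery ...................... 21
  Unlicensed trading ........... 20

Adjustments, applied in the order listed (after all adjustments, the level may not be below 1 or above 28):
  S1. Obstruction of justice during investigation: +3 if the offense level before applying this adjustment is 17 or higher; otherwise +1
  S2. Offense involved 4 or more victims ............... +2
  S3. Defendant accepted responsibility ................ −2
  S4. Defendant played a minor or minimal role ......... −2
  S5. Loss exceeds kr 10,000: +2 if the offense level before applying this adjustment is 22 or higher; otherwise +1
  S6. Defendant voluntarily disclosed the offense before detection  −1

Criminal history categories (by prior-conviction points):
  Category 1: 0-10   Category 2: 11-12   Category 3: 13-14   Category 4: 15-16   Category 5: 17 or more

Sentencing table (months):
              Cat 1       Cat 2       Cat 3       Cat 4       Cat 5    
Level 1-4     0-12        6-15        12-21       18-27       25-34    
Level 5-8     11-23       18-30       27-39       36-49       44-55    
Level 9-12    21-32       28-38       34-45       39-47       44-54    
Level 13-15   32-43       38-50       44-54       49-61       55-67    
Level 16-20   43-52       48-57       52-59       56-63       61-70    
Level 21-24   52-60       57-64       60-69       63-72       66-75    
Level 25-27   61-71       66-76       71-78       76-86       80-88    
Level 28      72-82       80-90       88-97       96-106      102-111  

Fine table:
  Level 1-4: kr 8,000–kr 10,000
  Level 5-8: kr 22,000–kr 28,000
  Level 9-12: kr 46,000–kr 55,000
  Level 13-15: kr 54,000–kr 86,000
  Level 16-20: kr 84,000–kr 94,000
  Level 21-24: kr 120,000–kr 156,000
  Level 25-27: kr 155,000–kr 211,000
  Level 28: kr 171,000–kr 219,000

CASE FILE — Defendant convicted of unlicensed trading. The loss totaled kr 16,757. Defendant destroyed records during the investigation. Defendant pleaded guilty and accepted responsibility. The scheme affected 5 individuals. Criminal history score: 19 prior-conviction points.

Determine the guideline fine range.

Base offense level for unlicensed trading: 20.
S1 applies (level before this adjustment is 20 ≥ 17, so +3): 20 + 3 = 23.
S2 applies: 23 + 2 = 25.
S3 applies: 25 − 2 = 23.
S4 does not apply.
S5 applies (level before this adjustment is 23 ≥ 22, so +2): 23 + 2 = 25.
S6 does not apply.
Final offense level: 25.
Level 25 falls in the 25-27 band.
Fine table: Level 25-27 → kr 155,000–kr 211,000.

kr 155,000–kr 211,000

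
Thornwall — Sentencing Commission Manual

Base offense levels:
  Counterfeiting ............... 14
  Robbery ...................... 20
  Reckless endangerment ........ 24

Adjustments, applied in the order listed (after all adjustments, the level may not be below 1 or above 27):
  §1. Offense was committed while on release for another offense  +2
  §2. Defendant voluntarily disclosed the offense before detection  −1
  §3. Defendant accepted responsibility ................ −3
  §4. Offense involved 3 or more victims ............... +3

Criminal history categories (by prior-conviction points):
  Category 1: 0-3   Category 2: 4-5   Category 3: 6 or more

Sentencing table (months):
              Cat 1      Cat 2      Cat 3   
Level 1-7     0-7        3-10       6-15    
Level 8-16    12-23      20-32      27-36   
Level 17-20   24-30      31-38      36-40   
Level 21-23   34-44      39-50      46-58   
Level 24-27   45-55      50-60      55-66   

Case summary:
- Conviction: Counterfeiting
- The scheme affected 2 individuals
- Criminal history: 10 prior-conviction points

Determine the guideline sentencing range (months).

27-36 months

Base offense level for counterfeiting: 14.
Final offense level: 14.
Criminal history: 10 prior points → Category 3 (6+).
Level 14 falls in the 8-16 band.
Grid: Level 8-16 × Category 3 = 27-36 months.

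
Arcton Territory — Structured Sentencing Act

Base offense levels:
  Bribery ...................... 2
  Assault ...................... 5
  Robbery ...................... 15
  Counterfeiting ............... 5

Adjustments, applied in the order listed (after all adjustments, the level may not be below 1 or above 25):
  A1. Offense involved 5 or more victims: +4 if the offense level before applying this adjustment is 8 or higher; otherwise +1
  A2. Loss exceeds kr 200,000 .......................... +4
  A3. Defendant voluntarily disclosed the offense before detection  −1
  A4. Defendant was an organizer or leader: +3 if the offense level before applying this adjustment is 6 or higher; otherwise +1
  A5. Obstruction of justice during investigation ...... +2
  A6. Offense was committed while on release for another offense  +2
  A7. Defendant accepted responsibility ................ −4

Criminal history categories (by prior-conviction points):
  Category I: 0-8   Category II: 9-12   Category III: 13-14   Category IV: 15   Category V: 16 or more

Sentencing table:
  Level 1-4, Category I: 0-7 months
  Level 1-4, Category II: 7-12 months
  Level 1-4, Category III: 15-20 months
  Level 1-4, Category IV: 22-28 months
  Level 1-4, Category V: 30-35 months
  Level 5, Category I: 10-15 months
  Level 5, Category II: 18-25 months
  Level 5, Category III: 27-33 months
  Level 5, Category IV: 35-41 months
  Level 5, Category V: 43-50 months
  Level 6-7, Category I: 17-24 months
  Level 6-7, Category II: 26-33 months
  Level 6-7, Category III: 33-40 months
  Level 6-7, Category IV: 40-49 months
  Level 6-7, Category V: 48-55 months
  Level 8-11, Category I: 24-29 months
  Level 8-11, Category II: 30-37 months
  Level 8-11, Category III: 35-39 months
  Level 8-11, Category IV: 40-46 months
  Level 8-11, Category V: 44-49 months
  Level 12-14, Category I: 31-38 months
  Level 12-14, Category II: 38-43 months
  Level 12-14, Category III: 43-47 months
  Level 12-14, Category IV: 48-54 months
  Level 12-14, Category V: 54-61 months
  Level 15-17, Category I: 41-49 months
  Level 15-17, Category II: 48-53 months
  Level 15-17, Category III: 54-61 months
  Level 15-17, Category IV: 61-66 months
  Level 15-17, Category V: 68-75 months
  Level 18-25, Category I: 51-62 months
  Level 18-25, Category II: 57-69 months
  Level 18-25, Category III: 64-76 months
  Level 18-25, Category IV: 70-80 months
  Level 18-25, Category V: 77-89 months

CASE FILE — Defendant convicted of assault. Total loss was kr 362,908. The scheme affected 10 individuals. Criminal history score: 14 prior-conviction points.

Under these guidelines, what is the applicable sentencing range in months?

Base offense level for assault: 5.
A1 applies (level before this adjustment is 5 < 8, so +1): 5 + 1 = 6.
A2 applies: 6 + 4 = 10.
A4 does not apply.
A5 does not apply.
A6 does not apply.
Final offense level: 10.
Criminal history: 14 prior points → Category III (13-14).
Level 10 falls in the 8-11 band.
Grid: Level 8-11 × Category III = 35-39 months.

35-39 months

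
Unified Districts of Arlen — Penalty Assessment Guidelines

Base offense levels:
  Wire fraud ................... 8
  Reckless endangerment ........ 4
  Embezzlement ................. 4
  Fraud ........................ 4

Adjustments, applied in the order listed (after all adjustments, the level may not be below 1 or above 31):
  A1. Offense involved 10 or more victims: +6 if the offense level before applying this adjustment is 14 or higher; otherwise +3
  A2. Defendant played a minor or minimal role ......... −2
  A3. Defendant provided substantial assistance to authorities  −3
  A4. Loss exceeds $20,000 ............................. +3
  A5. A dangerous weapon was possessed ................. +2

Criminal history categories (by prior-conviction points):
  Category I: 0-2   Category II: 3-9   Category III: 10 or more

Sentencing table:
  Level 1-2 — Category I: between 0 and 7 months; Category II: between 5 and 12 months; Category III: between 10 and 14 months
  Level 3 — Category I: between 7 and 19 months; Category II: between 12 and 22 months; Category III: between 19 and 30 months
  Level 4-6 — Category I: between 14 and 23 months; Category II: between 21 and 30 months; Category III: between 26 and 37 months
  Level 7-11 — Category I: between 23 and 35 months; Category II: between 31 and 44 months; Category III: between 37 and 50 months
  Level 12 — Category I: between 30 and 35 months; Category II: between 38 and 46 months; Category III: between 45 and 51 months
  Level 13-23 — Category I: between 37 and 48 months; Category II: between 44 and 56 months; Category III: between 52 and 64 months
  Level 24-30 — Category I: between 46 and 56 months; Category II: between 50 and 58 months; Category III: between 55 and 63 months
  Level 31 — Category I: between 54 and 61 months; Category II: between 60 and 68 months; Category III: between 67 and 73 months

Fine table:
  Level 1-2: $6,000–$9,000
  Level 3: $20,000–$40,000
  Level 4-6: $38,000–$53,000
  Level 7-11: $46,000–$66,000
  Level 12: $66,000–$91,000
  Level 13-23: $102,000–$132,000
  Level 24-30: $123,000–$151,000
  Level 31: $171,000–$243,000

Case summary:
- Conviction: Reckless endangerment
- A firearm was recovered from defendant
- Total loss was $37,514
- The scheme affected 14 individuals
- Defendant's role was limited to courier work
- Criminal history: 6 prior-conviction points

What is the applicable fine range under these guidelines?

$46,000–$66,000

Base offense level for reckless endangerment: 4.
A1 applies (level before this adjustment is 4 < 14, so +3): 4 + 3 = 7.
A2 applies: 7 − 2 = 5.
A3 does not apply.
A4 applies: 5 + 3 = 8.
A5 applies: 8 + 2 = 10.
Final offense level: 10.
Level 10 falls in the 7-11 band.
Fine table: Level 7-11 → $46,000–$66,000.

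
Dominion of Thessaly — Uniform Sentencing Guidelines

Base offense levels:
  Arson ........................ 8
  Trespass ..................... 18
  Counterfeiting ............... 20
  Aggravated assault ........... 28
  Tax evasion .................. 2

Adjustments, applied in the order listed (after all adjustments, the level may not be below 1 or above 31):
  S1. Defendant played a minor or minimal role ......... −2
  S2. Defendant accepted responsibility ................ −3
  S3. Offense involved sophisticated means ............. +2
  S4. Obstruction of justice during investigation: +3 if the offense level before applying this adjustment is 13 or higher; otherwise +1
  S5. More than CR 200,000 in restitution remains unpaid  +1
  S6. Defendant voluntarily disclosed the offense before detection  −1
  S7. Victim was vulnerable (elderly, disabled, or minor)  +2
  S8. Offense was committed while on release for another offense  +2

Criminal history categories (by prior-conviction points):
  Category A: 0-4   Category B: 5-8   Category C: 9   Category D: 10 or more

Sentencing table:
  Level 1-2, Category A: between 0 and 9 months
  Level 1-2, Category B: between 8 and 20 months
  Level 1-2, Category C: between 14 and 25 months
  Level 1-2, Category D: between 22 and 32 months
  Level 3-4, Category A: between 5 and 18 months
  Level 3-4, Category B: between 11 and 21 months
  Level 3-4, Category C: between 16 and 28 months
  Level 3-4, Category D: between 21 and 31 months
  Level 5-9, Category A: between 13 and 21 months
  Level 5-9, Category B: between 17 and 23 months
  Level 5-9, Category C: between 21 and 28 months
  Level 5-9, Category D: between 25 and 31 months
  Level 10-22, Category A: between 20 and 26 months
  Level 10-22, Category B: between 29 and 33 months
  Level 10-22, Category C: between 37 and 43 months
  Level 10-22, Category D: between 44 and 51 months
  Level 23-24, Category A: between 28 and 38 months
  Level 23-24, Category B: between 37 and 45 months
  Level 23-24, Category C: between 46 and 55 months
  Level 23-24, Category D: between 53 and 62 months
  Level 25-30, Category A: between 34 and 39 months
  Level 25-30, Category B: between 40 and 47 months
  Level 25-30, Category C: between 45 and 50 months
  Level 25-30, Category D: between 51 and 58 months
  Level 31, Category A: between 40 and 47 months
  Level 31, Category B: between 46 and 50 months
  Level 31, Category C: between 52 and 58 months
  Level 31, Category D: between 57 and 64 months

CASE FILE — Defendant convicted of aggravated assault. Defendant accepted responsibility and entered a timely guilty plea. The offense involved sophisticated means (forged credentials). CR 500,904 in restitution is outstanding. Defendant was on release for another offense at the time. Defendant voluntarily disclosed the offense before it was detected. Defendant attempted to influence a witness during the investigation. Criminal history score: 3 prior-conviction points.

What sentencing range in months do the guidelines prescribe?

Base offense level for aggravated assault: 28.
S2 applies: 28 − 3 = 25.
S3 applies: 25 + 2 = 27.
S4 applies (level before this adjustment is 27 ≥ 13, so +3): 27 + 3 = 30.
S5 applies: 30 + 1 = 31.
S6 applies: 31 − 1 = 30.
S7 does not apply.
S8 applies: 30 + 2 = 32.
Level 32 exceeds the maximum of 31; capped at 31.
Final offense level: 31.
Criminal history: 3 prior points → Category A (0-4).
Level 31 falls in the 31 band.
Grid: Level 31 × Category A = 40-47 months.

40-47 months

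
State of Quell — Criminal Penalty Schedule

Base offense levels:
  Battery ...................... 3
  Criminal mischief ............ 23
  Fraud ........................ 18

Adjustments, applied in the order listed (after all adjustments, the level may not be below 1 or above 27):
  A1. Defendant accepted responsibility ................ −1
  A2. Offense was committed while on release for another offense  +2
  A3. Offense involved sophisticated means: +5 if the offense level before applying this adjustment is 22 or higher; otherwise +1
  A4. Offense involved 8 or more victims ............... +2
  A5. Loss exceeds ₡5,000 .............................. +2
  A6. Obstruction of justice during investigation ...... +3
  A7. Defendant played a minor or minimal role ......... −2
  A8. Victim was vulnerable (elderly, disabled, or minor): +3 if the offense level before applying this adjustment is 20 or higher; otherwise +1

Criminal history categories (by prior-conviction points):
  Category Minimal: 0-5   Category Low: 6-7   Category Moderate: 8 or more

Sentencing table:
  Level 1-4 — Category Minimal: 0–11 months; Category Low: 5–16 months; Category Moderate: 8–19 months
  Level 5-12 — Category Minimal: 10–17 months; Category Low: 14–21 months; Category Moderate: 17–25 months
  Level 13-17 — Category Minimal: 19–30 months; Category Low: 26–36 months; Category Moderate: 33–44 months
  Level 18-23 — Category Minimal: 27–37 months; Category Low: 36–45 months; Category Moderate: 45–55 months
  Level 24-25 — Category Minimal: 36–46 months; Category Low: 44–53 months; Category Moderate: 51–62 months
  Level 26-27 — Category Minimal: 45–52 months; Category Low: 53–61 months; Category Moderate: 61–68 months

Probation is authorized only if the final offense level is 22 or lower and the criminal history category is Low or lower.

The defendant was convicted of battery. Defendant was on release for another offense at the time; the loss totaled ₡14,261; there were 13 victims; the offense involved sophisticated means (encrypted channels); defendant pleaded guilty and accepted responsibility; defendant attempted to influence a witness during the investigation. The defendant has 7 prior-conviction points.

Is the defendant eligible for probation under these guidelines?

Yes

Base offense level for battery: 3.
A1 applies: 3 − 1 = 2.
A2 applies: 2 + 2 = 4.
A3 applies (level before this adjustment is 4 < 22, so +1): 4 + 1 = 5.
A4 applies: 5 + 2 = 7.
A5 applies: 7 + 2 = 9.
A6 applies: 9 + 3 = 12.
A8 does not apply.
Final offense level: 12.
Criminal history: 7 prior points → Category Low (6-7).
Level 12 falls in the 5-12 band.
Grid: Level 5-12 × Category Low = 14-21 months.
Probation check: level 12 ≤ 22 and category Low ≤ Low → eligible.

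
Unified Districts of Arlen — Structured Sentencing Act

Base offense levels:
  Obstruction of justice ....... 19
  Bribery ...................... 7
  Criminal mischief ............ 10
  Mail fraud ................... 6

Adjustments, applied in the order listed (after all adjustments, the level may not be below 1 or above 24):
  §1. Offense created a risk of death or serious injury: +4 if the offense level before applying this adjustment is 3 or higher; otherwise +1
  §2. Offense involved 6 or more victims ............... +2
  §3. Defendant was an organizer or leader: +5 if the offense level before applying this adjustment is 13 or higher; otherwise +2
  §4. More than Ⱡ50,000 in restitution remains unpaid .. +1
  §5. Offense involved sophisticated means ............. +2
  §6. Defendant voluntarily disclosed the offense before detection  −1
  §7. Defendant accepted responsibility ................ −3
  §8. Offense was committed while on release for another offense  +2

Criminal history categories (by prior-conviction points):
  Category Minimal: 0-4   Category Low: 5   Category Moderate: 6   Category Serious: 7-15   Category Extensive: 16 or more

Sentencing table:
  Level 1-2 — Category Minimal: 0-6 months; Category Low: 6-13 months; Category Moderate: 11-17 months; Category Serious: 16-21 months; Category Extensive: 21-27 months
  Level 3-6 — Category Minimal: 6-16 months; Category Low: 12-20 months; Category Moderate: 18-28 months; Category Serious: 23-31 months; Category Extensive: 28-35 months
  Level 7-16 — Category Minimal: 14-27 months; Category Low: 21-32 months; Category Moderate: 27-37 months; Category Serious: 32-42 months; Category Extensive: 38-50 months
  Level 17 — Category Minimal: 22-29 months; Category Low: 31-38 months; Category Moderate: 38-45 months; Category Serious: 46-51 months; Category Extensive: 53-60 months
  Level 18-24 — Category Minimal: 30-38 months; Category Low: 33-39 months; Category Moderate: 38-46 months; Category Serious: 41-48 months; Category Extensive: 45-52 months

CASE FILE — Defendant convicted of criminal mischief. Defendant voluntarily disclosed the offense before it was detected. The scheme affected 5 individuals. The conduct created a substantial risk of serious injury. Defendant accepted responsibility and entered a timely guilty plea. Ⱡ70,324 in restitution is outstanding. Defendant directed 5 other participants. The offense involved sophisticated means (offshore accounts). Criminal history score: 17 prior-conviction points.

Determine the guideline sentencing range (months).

Base offense level for criminal mischief: 10.
§1 applies (level before this adjustment is 10 ≥ 3, so +4): 10 + 4 = 14.
§2 does not apply.
§3 applies (level before this adjustment is 14 ≥ 13, so +5): 14 + 5 = 19.
§4 applies: 19 + 1 = 20.
§5 applies: 20 + 2 = 22.
§6 applies: 22 − 1 = 21.
§7 applies: 21 − 3 = 18.
§8 does not apply.
Final offense level: 18.
Criminal history: 17 prior points → Category Extensive (16+).
Level 18 falls in the 18-24 band.
Grid: Level 18-24 × Category Extensive = 45-52 months.

45-52 months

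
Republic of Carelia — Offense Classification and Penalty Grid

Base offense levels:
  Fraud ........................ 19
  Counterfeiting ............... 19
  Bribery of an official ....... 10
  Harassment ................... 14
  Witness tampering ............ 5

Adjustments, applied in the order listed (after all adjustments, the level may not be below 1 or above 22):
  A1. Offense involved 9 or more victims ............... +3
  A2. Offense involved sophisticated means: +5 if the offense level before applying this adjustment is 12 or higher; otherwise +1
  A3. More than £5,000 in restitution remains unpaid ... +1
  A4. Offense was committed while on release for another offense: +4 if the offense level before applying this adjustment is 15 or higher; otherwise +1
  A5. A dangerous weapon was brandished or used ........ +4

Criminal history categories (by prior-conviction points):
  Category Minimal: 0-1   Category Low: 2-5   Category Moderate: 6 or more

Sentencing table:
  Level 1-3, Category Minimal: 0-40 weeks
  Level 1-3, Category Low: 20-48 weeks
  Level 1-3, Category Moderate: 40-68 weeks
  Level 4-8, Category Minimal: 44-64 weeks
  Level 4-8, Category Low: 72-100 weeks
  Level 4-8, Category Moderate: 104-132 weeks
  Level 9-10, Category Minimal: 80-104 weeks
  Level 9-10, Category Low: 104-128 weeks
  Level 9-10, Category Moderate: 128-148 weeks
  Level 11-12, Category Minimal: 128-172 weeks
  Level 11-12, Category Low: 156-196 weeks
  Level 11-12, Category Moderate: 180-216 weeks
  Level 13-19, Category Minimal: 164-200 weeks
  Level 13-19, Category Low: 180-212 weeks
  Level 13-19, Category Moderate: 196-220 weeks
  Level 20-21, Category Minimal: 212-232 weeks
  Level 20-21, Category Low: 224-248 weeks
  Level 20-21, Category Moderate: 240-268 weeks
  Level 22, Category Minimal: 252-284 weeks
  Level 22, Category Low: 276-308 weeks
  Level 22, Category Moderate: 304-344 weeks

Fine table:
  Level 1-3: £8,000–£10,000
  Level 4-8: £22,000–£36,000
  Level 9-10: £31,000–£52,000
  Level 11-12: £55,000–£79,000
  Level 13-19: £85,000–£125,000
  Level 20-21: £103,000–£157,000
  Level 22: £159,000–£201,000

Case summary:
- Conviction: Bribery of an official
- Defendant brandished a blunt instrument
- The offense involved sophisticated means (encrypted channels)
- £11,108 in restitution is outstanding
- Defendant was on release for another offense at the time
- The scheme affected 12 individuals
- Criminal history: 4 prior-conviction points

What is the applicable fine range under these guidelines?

£159,000–£201,000

Base offense level for bribery of an official: 10.
A1 applies: 10 + 3 = 13.
A2 applies (level before this adjustment is 13 ≥ 12, so +5): 13 + 5 = 18.
A3 applies: 18 + 1 = 19.
A4 applies (level before this adjustment is 19 ≥ 15, so +4): 19 + 4 = 23.
A5 applies: 23 + 4 = 27.
Level 27 exceeds the maximum of 22; capped at 22.
Final offense level: 22.
Level 22 falls in the 22 band.
Fine table: Level 22 → £159,000–£201,000.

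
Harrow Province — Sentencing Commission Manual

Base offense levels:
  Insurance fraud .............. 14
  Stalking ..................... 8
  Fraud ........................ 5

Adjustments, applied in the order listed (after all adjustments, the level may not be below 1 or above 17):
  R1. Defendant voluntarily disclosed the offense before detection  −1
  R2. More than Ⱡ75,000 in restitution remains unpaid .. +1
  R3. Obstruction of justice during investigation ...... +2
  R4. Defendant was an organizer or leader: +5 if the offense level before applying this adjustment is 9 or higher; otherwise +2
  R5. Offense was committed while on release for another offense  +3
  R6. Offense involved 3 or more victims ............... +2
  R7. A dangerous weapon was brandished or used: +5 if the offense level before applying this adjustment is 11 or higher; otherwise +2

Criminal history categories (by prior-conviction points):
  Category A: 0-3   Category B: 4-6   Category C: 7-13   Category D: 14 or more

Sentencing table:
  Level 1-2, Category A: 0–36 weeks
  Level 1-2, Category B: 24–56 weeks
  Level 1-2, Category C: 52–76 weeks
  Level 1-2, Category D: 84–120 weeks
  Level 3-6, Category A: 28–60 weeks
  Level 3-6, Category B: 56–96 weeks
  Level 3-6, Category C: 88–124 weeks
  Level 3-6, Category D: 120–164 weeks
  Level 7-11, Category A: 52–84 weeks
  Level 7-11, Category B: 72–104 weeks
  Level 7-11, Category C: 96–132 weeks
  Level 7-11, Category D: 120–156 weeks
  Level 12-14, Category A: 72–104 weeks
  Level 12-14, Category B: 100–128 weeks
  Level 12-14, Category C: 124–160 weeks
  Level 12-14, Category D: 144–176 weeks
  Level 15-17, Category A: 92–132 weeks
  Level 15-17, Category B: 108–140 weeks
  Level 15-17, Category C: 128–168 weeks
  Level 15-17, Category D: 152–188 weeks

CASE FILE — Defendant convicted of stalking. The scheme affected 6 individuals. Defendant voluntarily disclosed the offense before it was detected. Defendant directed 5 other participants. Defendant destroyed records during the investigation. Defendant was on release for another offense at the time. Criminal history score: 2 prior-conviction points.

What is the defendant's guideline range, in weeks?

92-132 weeks

Base offense level for stalking: 8.
R1 applies: 8 − 1 = 7.
R3 applies: 7 + 2 = 9.
R4 applies (level before this adjustment is 9 ≥ 9, so +5): 9 + 5 = 14.
R5 applies: 14 + 3 = 17.
R6 applies: 17 + 2 = 19.
R7 does not apply.
Level 19 exceeds the maximum of 17; capped at 17.
Final offense level: 17.
Criminal history: 2 prior points → Category A (0-3).
Level 17 falls in the 15-17 band.
Grid: Level 15-17 × Category A = 92-132 weeks.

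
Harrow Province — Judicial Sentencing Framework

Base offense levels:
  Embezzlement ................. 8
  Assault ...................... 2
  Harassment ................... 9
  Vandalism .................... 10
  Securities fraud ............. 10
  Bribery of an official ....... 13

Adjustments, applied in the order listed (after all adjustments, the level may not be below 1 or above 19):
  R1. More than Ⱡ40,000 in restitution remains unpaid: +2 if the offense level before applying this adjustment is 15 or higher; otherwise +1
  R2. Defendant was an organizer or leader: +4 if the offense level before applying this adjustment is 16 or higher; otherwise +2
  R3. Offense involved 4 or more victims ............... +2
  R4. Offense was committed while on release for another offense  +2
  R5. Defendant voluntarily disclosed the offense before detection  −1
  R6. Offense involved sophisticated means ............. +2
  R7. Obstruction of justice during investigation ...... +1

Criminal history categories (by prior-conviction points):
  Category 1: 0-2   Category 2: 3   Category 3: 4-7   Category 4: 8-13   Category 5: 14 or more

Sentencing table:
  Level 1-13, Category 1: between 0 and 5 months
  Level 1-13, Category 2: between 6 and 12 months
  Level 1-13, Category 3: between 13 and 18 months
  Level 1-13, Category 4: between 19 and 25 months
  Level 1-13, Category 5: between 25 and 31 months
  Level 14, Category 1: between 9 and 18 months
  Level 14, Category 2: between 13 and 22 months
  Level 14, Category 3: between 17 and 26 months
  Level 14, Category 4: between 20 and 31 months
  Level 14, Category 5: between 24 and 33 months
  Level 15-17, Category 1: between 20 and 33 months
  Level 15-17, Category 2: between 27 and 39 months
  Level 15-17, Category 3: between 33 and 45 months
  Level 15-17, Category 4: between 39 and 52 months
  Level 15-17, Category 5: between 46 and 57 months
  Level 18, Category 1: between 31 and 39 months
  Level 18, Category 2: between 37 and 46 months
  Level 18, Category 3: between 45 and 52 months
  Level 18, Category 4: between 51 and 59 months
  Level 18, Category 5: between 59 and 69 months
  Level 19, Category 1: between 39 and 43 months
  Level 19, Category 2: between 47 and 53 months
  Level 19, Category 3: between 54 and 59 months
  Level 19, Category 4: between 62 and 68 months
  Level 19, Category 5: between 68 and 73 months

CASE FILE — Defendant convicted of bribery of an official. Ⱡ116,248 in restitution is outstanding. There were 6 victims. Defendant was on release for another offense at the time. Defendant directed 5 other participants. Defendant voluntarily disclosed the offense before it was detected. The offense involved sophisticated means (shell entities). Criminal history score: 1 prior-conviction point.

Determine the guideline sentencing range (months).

39-43 months

Base offense level for bribery of an official: 13.
R1 applies (level before this adjustment is 13 < 15, so +1): 13 + 1 = 14.
R2 applies (level before this adjustment is 14 < 16, so +2): 14 + 2 = 16.
R3 applies: 16 + 2 = 18.
R4 applies: 18 + 2 = 20.
R5 applies: 20 − 1 = 19.
R6 applies: 19 + 2 = 21.
R7 does not apply.
Level 21 exceeds the maximum of 19; capped at 19.
Final offense level: 19.
Criminal history: 1 prior point → Category 1 (0-2).
Level 19 falls in the 19 band.
Grid: Level 19 × Category 1 = 39-43 months.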